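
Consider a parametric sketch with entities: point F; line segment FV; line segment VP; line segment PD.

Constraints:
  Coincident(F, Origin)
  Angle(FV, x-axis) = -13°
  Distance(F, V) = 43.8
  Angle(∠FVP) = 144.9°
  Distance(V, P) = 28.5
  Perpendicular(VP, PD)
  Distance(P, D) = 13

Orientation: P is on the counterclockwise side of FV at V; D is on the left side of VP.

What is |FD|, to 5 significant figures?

65.479

F is at the origin; FV runs at -13.0° with length 43.8, so V = 43.8·(cos -13.0°, sin -13.0°) = (42.677, -9.8529). ∠FVP = 144.9°, so VP runs at -13.0° + (180° − 144.9°) = 22.100° from the x-axis; with |VP| = 28.5, P = V + 28.5·(cos 22.100°, sin 22.100°) = (69.083, 0.86954). VP ⟂ PD; with |PD| = 13.0 on the left of VP, D = P + 13.0·(-0.37622, 0.92653) = (64.193, 12.914). Then |FD| = |D − F| = 65.479.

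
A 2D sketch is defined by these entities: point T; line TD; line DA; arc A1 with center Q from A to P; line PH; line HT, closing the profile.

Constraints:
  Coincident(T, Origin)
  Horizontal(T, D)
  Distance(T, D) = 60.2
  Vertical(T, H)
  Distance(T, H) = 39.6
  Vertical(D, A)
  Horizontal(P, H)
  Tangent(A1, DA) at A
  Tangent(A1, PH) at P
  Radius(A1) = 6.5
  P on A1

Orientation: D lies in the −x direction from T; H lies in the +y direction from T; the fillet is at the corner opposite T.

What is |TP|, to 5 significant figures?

66.722

T is at the origin; T and D share the same y with |TD| = 60.2 and D on the −x side, so D = (-60.200, 0.0000). T and H share the same x with |TH| = 39.6 and H on the +y side, so H = (0.0000, 39.600). The virtual corner opposite T is at (-60.200, 39.600). Since A1 is tangent to DA there, QA ⟂ DA and the tangent condition forces QP to be normal to PH, with radius 6.5, so the center Q sits 6.5 in from both sides at Q = (-53.700, 33.100). That places the tangent points at A = (-60.200, 33.100) on DA and P = (-53.700, 39.600) on PH. Then |TP| = |P − T| = 66.722.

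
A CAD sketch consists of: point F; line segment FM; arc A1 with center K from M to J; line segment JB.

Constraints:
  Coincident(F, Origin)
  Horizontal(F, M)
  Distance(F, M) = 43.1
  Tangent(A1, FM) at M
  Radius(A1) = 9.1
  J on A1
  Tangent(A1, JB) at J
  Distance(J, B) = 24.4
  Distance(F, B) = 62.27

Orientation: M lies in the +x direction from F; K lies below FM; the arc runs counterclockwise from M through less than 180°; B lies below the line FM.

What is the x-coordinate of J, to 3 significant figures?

36.3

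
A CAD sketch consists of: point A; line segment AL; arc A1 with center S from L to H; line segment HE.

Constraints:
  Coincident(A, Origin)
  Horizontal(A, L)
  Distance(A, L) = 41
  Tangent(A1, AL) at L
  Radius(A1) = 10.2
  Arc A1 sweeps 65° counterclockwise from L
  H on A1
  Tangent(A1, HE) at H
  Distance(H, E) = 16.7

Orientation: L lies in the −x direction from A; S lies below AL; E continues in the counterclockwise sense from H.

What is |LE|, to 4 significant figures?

26.60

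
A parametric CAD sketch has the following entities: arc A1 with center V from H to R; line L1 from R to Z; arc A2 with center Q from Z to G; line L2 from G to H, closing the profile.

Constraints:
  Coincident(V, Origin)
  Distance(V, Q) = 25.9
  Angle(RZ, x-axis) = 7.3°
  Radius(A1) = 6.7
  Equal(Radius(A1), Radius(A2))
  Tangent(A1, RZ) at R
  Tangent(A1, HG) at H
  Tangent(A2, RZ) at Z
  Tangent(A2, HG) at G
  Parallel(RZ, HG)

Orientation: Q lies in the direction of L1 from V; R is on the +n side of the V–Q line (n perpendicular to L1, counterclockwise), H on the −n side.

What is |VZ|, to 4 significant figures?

26.75

The slot axis is L1's direction at 7.3°, so u = (cos 7.3°, sin 7.3°) = (0.9919, 0.1271) and n = (−sin 7.3°, cos 7.3°) = (-0.1271, 0.9919). V is at the origin and Q lies 25.9 along u from V, so Q = 25.9·u = (25.69, 3.291). Tangency of A1 to both parallel lines with radius 6.7 puts R and H at V ± 6.7·n: R = (-0.8513, 6.646), H = (0.8513, -6.646). Equal radii place Z and G the same way about Q: Z = Q + 6.7·n = (24.84, 9.937), G = Q − 6.7·n = (26.54, -3.355). Then |VZ| = |Z − V| = 26.75.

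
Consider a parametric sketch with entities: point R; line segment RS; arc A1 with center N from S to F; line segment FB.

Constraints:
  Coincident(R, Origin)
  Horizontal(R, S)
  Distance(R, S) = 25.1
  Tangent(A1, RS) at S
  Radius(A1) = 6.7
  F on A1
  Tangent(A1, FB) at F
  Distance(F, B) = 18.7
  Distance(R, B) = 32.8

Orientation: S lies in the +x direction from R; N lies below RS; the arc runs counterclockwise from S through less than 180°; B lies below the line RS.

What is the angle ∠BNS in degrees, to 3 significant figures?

165°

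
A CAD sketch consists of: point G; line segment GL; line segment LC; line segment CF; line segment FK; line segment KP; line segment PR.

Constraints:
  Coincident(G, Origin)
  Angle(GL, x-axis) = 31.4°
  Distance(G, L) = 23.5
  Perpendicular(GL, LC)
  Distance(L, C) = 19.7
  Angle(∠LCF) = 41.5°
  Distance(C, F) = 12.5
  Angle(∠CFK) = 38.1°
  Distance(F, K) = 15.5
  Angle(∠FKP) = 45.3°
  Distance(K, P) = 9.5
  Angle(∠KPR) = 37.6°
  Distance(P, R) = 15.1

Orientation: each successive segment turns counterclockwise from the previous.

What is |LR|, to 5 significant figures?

5.5830

G is at the origin; GL runs at 31.4° with length 23.5, so L = (20.058, 12.244). GL ⟂ LC, so LC runs at 121.40°; with |LC| = 19.7, C = (9.7946, 29.059). ∠LCF = 41.5° gives CF at -100.10° from the x-axis; with |CF| = 12.5, F = (7.6025, 16.752). ∠CFK = 38.1° gives FK at 41.800° from the x-axis; with |FK| = 15.5, K = (19.157, 27.084). ∠FKP = 45.3° gives KP at 176.50° from the x-axis; with |KP| = 9.5, P = (9.6751, 27.664). ∠KPR = 37.6° gives PR at -41.100° from the x-axis; with |PR| = 15.1, R = (21.054, 17.737). Then |LR| = |R − L| = 5.5830.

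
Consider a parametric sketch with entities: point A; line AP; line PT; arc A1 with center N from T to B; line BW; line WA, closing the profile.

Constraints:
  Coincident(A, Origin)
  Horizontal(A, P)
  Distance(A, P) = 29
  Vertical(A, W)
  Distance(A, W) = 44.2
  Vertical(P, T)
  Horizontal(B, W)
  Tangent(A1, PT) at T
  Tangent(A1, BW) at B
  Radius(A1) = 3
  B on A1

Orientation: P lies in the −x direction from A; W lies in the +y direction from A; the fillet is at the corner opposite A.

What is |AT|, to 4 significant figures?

50.38

A is at the origin; AP is horizontal with |AP| = 29.0 and P on the −x side, so P = (-29.00, 0.000). A and W share the same x with |AW| = 44.2 and W on the +y side, so W = (0.000, 44.20). The virtual corner opposite A is at (-29.00, 44.20). Tangency of A1 to PT means the radius NT is perpendicular to PT and the tangent condition forces NB to be normal to BW, with radius 3.0, so the center N sits 3.0 in from both sides at N = (-26.00, 41.20). That places the tangent points at T = (-29.00, 41.20) on PT and B = (-26.00, 44.20) on BW. Then |AT| = |T − A| = 50.38.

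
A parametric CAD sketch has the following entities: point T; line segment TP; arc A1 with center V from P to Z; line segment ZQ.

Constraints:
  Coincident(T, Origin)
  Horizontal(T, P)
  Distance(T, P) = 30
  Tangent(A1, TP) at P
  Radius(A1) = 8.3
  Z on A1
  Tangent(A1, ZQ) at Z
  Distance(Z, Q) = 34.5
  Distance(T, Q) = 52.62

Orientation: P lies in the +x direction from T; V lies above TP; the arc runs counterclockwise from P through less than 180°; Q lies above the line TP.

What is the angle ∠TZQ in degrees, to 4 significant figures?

90.51°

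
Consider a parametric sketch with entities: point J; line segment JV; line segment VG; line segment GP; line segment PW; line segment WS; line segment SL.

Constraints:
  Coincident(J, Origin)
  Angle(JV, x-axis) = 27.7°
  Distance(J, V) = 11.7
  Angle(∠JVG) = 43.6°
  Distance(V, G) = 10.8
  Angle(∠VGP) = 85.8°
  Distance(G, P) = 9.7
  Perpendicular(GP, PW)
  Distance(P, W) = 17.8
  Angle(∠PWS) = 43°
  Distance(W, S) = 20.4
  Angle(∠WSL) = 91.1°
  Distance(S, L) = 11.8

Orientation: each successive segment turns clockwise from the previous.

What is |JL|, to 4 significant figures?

8.094

J is at the origin; JV runs at 27.7° with length 11.7, so V = (10.36, 5.439). ∠JVG = 43.6° gives VG at -108.7° from the x-axis; with |VG| = 10.8, G = (6.896, -4.791). ∠VGP = 85.8° gives GP at 157.1° from the x-axis; with |GP| = 9.7, P = (-2.039, -1.017). GP is perpendicular to PW, so PW runs at 67.10°; with |PW| = 17.8, W = (4.887, 15.38). ∠PWS = 43.0° gives WS at -69.90° from the x-axis; with |WS| = 20.4, S = (11.90, -3.777). ∠WSL = 91.1° gives SL at -158.8° from the x-axis; with |SL| = 11.8, L = (0.8966, -8.044). Then |JL| = |L − J| = 8.094.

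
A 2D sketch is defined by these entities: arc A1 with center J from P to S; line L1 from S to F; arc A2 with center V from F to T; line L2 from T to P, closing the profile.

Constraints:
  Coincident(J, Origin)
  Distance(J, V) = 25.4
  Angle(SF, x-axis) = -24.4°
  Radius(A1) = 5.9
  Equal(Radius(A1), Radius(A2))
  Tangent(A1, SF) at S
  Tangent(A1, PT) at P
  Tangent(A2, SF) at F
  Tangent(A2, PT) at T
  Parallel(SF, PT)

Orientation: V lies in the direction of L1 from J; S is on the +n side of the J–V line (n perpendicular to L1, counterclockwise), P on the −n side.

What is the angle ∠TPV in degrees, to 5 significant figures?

13.077°

The slot axis is L1's direction at -24.4°, so u = (cos -24.4°, sin -24.4°) = (0.91068, -0.41310) and n = (−sin -24.4°, cos -24.4°) = (0.41310, 0.91068). J is at the origin and V lies 25.4 along u from J, so V = 25.4·u = (23.131, -10.493). Tangency of A1 to both parallel lines with radius 5.9 puts S and P at J ± 5.9·n: S = (2.4373, 5.3730), P = (-2.4373, -5.3730). Equal radii place F and T the same way about V: F = V + 5.9·n = (25.569, -5.1198), T = V − 5.9·n = (20.694, -15.866). Then cos ∠TPV = PT·PV / (|PT||PV|), giving 13.077°.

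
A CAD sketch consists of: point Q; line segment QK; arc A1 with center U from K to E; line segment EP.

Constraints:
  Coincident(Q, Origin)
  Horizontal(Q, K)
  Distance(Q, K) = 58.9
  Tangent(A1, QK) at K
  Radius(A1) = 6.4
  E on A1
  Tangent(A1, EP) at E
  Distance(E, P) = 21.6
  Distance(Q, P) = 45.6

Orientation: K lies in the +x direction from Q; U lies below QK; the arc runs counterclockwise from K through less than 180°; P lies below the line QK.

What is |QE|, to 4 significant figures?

53.80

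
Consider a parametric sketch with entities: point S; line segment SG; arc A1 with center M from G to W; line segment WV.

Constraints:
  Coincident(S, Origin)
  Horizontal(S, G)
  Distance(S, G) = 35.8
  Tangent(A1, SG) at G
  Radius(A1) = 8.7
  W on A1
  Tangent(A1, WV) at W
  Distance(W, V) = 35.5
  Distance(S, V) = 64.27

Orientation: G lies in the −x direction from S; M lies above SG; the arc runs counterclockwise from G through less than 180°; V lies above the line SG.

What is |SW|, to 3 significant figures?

31.4

Checks: |MW| = 8.700 ✓; ∠(MW, WV) = 90.00° ✓; |WV| = 35.50 ✓; |SV| = 64.27 ✓.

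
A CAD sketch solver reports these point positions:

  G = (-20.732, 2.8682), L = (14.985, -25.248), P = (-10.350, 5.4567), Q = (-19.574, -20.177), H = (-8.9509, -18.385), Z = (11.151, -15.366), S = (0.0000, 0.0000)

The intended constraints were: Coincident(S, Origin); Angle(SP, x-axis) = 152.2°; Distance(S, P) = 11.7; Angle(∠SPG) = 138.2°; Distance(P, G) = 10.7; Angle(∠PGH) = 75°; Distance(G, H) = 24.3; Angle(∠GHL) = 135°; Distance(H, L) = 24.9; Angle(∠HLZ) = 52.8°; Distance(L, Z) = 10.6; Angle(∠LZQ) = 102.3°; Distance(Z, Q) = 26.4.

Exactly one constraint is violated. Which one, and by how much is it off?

Distance(Z, Q) = 26.4 — off by 4.70.

S = (0.00, 0.00) ✓; SP at 152.2° ✓; |SP| = 11.70 ✓; ∠SPG = 138.2° ✓; |PG| = 10.70 ✓; ∠PGH = 75.00° ✓; |GH| = 24.30 ✓; ∠GHL = 135.0° ✓; |HL| = 24.90 ✓; ∠HLZ = 52.80° ✓; |LZ| = 10.60 ✓; ∠LZQ = 102.3° ✓; |ZQ| = 31.10 ✗.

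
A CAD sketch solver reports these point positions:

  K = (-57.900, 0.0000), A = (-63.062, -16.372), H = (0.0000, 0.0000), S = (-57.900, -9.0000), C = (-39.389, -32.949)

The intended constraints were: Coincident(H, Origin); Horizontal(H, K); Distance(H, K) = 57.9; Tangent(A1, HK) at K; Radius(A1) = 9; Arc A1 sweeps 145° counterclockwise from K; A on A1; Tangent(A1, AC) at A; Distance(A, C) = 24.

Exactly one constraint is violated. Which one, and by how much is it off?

Distance(A, C) = 24 — off by 4.90.

H = (0.00, 0.00) ✓; H.y = 0.00, K.y = 0.00 ✓; |HK| = 57.90 ✓; ∠(SK, KH) = 90.00° ✓; |SK| = 9.000 ✓; bearing(S→A) − bearing(S→K) = 145.0° ✓; |SA| = 9.000 ✓; ∠(SA, AC) = 90.00° ✓; |AC| = 28.90 ✗.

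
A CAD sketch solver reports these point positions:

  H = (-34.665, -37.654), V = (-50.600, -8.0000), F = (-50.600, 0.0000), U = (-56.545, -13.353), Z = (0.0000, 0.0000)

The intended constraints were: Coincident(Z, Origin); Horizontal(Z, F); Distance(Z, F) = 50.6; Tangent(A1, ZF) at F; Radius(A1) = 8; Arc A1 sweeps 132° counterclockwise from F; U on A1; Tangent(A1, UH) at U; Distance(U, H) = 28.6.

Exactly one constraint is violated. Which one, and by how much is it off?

Distance(U, H) = 28.6 — off by 4.10.

Z = (0.00, 0.00) ✓; Z.y = 0.00, F.y = 0.00 ✓; |ZF| = 50.60 ✓; ∠(VF, FZ) = 90.00° ✓; |VF| = 8.000 ✓; bearing(V→U) − bearing(V→F) = 132.0° ✓; |VU| = 8.000 ✓; ∠(VU, UH) = 90.00° ✓; |UH| = 32.70 ✗.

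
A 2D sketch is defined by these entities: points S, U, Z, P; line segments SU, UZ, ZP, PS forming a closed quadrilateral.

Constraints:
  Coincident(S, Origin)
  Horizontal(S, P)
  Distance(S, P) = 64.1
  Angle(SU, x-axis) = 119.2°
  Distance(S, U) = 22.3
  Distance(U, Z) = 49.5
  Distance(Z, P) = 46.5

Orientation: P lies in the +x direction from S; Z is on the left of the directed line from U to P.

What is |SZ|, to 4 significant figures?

51.07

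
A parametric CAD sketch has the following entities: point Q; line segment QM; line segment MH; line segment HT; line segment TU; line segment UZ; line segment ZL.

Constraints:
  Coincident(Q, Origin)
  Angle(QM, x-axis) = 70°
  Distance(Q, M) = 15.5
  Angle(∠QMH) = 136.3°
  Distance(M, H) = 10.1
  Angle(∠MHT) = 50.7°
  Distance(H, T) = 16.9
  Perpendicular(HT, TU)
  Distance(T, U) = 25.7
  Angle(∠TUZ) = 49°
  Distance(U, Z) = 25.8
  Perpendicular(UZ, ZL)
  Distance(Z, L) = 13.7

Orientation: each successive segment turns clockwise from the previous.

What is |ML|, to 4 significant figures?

9.382

Q is at the origin; QM runs at 70.0° with length 15.5, so M = (5.301, 14.57). ∠QMH = 136.3° gives MH at 26.30° from the x-axis; with |MH| = 10.1, H = (14.36, 19.04). ∠MHT = 50.7° gives HT at -103.0° from the x-axis; with |HT| = 16.9, T = (10.55, 2.573). HT ⟂ TU, so TU runs at 167.0°; with |TU| = 25.7, U = (-14.49, 8.355). ∠TUZ = 49.0° gives UZ at 36.00° from the x-axis; with |UZ| = 25.8, Z = (6.385, 23.52). UZ ⟂ ZL, so ZL runs at -54.00°; with |ZL| = 13.7, L = (14.44, 12.44). Then |ML| = |L − M| = 9.382.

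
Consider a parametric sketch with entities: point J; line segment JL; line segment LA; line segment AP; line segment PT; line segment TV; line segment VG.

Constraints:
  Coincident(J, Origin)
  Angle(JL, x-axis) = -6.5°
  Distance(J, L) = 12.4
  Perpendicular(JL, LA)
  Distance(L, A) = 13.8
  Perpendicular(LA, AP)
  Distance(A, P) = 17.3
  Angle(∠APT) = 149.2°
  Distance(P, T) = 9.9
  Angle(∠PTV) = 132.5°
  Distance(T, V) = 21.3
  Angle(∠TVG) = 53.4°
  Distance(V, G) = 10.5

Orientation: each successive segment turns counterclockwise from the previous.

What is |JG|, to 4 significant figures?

11.25

J is at the origin; JL runs at -6.5° with length 12.4, so L = (12.32, -1.404). The perpendicularity gives LA at right angles to JL, so LA runs at 83.50°; with |LA| = 13.8, A = (13.88, 12.31). LA ⟂ AP, so AP runs at 173.5°; with |AP| = 17.3, P = (-3.306, 14.27). ∠APT = 149.2° gives PT at -155.7° from the x-axis; with |PT| = 9.9, T = (-12.33, 10.19). ∠PTV = 132.5° gives TV at -108.2° from the x-axis; with |TV| = 21.3, V = (-18.98, -10.04). ∠TVG = 53.4° gives VG at 18.40° from the x-axis; with |VG| = 10.5, G = (-9.019, -6.728). Then |JG| = |G − J| = 11.25.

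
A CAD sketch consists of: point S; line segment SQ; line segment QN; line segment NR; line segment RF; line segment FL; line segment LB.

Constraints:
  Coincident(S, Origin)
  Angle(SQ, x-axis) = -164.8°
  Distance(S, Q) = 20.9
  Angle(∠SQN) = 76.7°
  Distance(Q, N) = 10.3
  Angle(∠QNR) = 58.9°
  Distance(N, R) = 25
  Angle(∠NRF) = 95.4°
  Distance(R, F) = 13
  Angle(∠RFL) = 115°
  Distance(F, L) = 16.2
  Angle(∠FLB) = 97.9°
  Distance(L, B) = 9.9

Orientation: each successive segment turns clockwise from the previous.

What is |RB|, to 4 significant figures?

23.14

∠RFL = 115.0° gives FL at -178.8° from the x-axis; with |FL| = 16.2, L = (-20.13, -19.62). ∠FLB = 97.9° gives LB at 99.10° from the x-axis; with |LB| = 9.9, B = (-21.70, -9.840). Then |RB| = |B − R| = 23.14.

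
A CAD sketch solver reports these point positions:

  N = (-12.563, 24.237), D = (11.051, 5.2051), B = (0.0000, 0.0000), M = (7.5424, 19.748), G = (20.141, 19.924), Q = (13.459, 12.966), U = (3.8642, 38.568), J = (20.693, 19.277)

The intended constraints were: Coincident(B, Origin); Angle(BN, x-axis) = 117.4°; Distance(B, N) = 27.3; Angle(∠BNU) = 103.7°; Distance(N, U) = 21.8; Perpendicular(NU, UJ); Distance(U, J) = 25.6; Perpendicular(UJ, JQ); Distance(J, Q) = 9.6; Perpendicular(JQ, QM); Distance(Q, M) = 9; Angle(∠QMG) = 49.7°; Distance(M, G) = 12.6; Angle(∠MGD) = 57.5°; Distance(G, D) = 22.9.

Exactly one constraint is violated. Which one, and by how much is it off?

Distance(G, D) = 22.9 — off by 5.60.

B = (0.00, 0.00) ✓; BN at 117.4° ✓; |BN| = 27.30 ✓; ∠BNU = 103.7° ✓; |NU| = 21.80 ✓; ∠(NU, UJ) = 90.00° ✓; |UJ| = 25.60 ✓; ∠(UJ, JQ) = 90.00° ✓; |JQ| = 9.600 ✓; ∠(JQ, QM) = 90.00° ✓; |QM| = 9.000 ✓; ∠QMG = 49.70° ✓; |MG| = 12.60 ✓; ∠MGD = 57.50° ✓; |GD| = 17.30 ✗.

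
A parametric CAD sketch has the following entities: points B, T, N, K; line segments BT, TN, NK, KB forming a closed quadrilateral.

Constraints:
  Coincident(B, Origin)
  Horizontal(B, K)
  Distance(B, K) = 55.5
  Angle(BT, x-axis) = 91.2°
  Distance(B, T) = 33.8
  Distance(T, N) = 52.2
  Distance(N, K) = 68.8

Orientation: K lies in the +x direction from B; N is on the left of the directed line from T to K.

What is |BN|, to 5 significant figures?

77.785

B is at the origin; BK is horizontal with |BK| = 55.5 and K in +x, so K = (55.5, 0). BT runs at 91.2° with |BT| = 33.8, so T = (-0.70785, 33.793). N is determined by |TN| = 52.2 and |NK| = 68.8 together: it lies at the intersection of circle(T, 52.2) and circle(K, 68.8). With |TK| = 65.584, the foot of the radical line on TK is 17.479 from T and the perpendicular offset is √(52.2² − 17.479²) = 49.187. Taking the left-of-TK solution: N = (39.616, 66.941).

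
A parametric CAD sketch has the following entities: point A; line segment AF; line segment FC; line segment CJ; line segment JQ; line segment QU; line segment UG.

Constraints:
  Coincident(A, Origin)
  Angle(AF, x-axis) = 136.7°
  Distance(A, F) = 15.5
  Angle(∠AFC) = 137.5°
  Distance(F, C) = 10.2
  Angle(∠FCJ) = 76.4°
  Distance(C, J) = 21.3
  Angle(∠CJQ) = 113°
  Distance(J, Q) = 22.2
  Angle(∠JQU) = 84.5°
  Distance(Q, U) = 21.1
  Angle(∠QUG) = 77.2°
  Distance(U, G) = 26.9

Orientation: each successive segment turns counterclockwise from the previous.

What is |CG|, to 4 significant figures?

7.647

A is at the origin; AF runs at 136.7° with length 15.5, so F = (-11.28, 10.63). ∠AFC = 137.5° gives FC at 179.2° from the x-axis; with |FC| = 10.2, C = (-21.48, 10.77). ∠FCJ = 76.4° gives CJ at -77.20° from the x-axis; with |CJ| = 21.3, J = (-16.76, -9.998). ∠CJQ = 113.0° gives JQ at -10.20° from the x-axis; with |JQ| = 22.2, Q = (5.089, -13.93). ∠JQU = 84.5° gives QU at 85.30° from the x-axis; with |QU| = 21.1, U = (6.818, 7.100). ∠QUG = 77.2° gives UG at -171.9° from the x-axis; with |UG| = 26.9, G = (-19.81, 3.309). Then |CG| = |G − C| = 7.647.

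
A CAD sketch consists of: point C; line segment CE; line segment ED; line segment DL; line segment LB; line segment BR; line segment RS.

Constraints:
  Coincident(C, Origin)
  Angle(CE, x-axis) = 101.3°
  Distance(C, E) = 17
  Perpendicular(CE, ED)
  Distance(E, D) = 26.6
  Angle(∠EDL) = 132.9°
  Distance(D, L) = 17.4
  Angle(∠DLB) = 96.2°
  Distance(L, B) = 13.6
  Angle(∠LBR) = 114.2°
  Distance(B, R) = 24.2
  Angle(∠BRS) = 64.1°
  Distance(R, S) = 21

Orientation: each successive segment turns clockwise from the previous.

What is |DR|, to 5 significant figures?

25.844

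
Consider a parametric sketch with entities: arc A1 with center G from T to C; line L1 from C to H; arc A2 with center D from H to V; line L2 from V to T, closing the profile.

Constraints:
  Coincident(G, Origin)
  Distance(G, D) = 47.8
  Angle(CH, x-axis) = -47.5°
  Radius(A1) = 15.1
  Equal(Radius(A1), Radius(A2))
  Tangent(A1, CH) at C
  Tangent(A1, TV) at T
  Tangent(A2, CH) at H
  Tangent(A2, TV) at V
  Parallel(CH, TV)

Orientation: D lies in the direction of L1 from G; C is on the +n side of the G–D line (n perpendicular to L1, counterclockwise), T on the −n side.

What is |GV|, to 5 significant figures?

50.128

Tangency of A1 to both parallel lines with radius 15.1 puts C and T at G ± 15.1·n: C = (11.133, 10.201), T = (-11.133, -10.201). Equal radii place H and V the same way about D: H = D + 15.1·n = (43.426, -25.040), V = D − 15.1·n = (21.160, -45.443). Then |GV| = |V − G| = 50.128.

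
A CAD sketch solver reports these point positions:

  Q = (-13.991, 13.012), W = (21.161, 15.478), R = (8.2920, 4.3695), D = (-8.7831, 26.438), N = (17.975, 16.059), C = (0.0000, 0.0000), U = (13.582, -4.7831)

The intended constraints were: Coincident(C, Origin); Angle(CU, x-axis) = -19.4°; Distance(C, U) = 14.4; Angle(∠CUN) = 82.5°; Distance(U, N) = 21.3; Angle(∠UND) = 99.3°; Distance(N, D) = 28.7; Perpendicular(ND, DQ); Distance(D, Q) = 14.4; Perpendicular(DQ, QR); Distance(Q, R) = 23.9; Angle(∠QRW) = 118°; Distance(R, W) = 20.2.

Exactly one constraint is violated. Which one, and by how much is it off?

Distance(R, W) = 20.2 — off by 3.20.

C = (0.00, 0.00) ✓; CU at -19.40° ✓; |CU| = 14.40 ✓; ∠CUN = 82.50° ✓; |UN| = 21.30 ✓; ∠UND = 99.30° ✓; |ND| = 28.70 ✓; ∠(ND, DQ) = 90.00° ✓; |DQ| = 14.40 ✓; ∠(DQ, QR) = 90.00° ✓; |QR| = 23.90 ✓; ∠QRW = 118.0° ✓; |RW| = 17.00 ✗.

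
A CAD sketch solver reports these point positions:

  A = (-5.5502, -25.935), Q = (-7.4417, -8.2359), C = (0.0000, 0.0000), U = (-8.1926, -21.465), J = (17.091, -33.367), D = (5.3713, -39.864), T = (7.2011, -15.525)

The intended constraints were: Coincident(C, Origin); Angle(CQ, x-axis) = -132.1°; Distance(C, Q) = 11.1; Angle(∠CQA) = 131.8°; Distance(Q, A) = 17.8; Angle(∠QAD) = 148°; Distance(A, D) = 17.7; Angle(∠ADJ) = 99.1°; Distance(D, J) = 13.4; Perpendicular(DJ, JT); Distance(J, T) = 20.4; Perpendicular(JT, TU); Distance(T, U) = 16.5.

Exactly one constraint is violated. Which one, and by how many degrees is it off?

Perpendicular(JT, TU) — off by 7.90°.

C = (0.00, 0.00) ✓; CQ at -132.1° ✓; |CQ| = 11.10 ✓; ∠CQA = 131.8° ✓; |QA| = 17.80 ✓; ∠QAD = 148.0° ✓; |AD| = 17.70 ✓; ∠ADJ = 99.10° ✓; |DJ| = 13.40 ✓; ∠(DJ, JT) = 90.00° ✓; |JT| = 20.40 ✓; ∠(JT, TU) = 82.10° ✗; |TU| = 16.50 ✓.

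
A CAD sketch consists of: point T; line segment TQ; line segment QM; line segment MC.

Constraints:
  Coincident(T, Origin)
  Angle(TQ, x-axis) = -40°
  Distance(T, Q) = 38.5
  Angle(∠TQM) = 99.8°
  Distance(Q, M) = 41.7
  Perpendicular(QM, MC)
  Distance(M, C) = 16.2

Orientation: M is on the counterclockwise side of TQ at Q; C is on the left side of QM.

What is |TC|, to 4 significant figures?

52.92

T is at the origin; TQ runs at -40.0° with length 38.5, so Q = 38.5·(cos -40.0°, sin -40.0°) = (29.49, -24.75). ∠TQM = 99.8°, so QM runs at -40.0° + (180° − 99.8°) = 40.20° from the x-axis; with |QM| = 41.7, M = Q + 41.7·(cos 40.20°, sin 40.20°) = (61.34, 2.168). QM ⟂ MC; with |MC| = 16.2 on the left of QM, C = M + 16.2·(-0.6455, 0.7638) = (50.89, 14.54). Then |TC| = |C − T| = 52.92.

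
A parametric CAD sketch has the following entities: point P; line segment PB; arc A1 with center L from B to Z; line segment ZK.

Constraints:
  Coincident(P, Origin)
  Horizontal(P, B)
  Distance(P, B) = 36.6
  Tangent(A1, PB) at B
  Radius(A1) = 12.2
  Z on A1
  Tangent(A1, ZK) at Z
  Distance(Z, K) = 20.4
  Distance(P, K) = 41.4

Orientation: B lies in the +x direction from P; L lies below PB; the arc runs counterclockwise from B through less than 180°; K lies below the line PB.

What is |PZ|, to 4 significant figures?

27.46

Checks: |LZ| = 12.20 ✓; ∠(LZ, ZK) = 90.00° ✓; |ZK| = 20.40 ✓; |PK| = 41.40 ✓.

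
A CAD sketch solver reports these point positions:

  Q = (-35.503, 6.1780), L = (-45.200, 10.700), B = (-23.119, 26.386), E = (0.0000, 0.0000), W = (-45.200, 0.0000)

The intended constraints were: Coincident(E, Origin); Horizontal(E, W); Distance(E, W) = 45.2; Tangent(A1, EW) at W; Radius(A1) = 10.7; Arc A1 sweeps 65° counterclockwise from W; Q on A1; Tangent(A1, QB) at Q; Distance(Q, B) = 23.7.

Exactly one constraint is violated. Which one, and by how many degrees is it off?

Tangent(A1, QB) at Q — off by 6.50°.

E = (0.00, 0.00) ✓; E.y = 0.00, W.y = 0.00 ✓; |EW| = 45.20 ✓; ∠(LW, WE) = 90.00° ✓; |LW| = 10.70 ✓; bearing(L→Q) − bearing(L→W) = 65.00° ✓; |LQ| = 10.70 ✓; ∠(LQ, QB) = 96.50° ✗; |QB| = 23.70 ✓.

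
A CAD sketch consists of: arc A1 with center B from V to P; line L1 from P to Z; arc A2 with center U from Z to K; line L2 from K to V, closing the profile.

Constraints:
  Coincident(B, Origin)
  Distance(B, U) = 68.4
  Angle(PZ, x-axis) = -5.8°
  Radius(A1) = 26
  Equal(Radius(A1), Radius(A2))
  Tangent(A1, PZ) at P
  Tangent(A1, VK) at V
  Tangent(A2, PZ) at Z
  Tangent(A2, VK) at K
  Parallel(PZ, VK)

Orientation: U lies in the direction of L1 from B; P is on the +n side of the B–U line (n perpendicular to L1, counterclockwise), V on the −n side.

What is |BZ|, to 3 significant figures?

73.2

The slot axis is L1's direction at -5.8°, so u = (cos -5.8°, sin -5.8°) = (0.995, -0.101) and n = (−sin -5.8°, cos -5.8°) = (0.101, 0.995). B is at the origin and U lies 68.4 along u from B, so U = 68.4·u = (68.0, -6.91). Tangency of A1 to both parallel lines with radius 26.0 puts P and V at B ± 26.0·n: P = (2.63, 25.9), V = (-2.63, -25.9). Equal radii place Z and K the same way about U: Z = U + 26.0·n = (70.7, 19.0), K = U − 26.0·n = (65.4, -32.8). Then |BZ| = |Z − B| = 73.2.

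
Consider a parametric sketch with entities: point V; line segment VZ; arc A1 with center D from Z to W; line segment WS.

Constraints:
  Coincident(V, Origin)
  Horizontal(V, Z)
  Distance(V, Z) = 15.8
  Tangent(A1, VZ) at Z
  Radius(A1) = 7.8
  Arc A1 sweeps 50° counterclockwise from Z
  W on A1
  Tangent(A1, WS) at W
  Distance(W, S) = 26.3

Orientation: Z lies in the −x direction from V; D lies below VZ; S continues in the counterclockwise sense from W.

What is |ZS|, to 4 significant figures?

32.40

V is at the origin; VZ is horizontal with |VZ| = 15.8 and Z on the −x side, so Z = (-15.80, 0.000). A1 meets VZ tangentially, so DZ is at right angles to VZ, so D = Z + (0, -7.8) = (-15.80, -7.800). On A1, Z sits at bearing 90° from D; a 50° counterclockwise sweep puts W at bearing 140°, so W = D + 7.8·(cos 140°, sin 140°) = (-21.78, -2.786). Tangency of A1 to WS means the radius DW is perpendicular to WS, so WS runs along (−sin 140°, cos 140°); with |WS| = 26.3, S = (-38.68, -22.93). Then |ZS| = |S − Z| = 32.40.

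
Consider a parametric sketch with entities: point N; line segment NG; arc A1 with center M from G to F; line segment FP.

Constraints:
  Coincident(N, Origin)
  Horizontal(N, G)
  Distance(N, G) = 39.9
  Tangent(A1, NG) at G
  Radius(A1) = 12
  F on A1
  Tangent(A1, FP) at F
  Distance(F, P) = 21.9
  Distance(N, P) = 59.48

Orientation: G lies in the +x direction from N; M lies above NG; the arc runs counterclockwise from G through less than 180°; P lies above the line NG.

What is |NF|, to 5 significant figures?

53.618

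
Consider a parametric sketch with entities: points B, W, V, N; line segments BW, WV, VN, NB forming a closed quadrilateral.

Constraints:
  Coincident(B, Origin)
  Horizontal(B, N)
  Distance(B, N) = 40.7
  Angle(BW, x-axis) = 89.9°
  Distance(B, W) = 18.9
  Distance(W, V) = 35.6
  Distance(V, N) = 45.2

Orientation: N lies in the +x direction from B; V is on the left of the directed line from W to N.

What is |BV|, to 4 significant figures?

50.32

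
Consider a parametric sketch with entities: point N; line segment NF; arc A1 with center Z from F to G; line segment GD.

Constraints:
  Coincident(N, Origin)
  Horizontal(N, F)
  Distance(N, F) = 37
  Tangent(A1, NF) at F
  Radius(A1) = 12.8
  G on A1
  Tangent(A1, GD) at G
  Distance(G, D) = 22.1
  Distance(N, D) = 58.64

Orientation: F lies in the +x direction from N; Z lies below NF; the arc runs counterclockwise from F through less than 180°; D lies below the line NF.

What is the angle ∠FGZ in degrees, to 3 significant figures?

20.1°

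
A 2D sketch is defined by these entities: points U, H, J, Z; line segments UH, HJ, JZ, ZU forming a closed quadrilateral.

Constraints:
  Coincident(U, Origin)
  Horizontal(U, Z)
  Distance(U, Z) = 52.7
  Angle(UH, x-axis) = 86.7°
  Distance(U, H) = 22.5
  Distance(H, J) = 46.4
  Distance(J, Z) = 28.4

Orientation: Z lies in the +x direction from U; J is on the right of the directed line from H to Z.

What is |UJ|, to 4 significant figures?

32.33

U is at the origin; UZ is horizontal with |UZ| = 52.7 and Z in +x, so Z = (52.7, 0). UH runs at 86.7° with |UH| = 22.5, so H = (1.295, 22.46). J is determined by |HJ| = 46.4 and |JZ| = 28.4 together: it lies at the intersection of circle(H, 46.4) and circle(Z, 28.4). With |HZ| = 56.10, the foot of the radical line on HZ is 40.05 from H and the perpendicular offset is √(46.4² − 40.05²) = 23.43. Taking the right-of-HZ solution: J = (28.61, -15.04).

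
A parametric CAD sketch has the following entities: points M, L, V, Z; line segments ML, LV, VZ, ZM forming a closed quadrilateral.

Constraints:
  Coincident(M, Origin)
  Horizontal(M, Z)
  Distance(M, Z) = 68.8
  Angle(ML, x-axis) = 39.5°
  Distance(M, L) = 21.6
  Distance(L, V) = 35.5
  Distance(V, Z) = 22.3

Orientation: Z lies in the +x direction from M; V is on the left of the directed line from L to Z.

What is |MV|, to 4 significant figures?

54.22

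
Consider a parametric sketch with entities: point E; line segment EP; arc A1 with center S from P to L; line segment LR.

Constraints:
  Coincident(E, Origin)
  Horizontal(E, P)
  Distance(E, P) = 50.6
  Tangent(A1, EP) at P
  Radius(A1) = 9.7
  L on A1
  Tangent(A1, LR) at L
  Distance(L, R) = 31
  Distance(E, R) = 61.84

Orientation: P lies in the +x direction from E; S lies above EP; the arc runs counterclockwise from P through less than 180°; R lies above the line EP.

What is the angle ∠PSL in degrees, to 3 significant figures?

116°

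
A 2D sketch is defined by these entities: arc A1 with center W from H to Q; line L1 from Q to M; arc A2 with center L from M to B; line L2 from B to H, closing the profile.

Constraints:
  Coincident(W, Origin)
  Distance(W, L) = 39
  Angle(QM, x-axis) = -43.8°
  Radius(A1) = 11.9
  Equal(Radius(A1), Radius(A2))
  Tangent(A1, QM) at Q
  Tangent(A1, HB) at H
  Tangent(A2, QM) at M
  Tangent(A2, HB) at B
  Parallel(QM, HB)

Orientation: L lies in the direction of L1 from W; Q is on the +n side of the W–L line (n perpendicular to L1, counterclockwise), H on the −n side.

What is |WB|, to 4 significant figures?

40.78

The slot axis is L1's direction at -43.8°, so u = (cos -43.8°, sin -43.8°) = (0.7218, -0.6921) and n = (−sin -43.8°, cos -43.8°) = (0.6921, 0.7218). W is at the origin and L lies 39.0 along u from W, so L = 39.0·u = (28.15, -26.99). Tangency of A1 to both parallel lines with radius 11.9 puts Q and H at W ± 11.9·n: Q = (8.237, 8.589), H = (-8.237, -8.589). Equal radii place M and B the same way about L: M = L + 11.9·n = (36.39, -18.40), B = L − 11.9·n = (19.91, -35.58). Then |WB| = |B − W| = 40.78.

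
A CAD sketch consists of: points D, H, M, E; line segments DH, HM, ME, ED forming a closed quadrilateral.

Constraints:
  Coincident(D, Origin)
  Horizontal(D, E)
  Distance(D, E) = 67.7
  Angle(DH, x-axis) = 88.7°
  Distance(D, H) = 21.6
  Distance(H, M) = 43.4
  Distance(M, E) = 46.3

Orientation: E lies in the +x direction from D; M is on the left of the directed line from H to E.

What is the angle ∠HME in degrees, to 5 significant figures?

103.77°

Checks: |HM| = 43.40 ✓; |ME| = 46.30 ✓.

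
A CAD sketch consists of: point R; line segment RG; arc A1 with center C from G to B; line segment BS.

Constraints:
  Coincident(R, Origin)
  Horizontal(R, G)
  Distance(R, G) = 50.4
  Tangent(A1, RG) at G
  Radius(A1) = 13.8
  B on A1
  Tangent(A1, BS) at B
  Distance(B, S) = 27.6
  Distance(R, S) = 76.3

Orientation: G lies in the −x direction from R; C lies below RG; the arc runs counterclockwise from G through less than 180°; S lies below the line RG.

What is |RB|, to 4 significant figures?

65.68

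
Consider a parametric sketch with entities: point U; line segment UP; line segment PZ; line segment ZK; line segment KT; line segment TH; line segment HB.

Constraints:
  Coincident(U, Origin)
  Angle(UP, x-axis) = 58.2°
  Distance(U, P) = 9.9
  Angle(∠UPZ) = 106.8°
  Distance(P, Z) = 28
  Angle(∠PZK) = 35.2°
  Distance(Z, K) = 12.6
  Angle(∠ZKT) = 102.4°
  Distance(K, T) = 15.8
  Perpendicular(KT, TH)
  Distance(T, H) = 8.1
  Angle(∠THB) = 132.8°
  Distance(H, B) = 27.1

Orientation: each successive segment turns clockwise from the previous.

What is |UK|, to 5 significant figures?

20.684

U is at the origin; UP runs at 58.2° with length 9.9, so P = (5.2169, 8.4139). ∠UPZ = 106.8° gives PZ at -15.000° from the x-axis; with |PZ| = 28.0, Z = (32.263, 1.1670). ∠PZK = 35.2° gives ZK at -159.80° from the x-axis; with |ZK| = 12.6, K = (20.438, -3.1838). Then |UK| = |K − U| = 20.684.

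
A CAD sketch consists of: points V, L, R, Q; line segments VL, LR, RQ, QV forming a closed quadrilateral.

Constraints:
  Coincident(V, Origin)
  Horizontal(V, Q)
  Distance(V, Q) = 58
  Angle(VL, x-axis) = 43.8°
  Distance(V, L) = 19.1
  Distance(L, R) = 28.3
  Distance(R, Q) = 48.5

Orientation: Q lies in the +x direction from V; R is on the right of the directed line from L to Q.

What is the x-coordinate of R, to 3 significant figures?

11.9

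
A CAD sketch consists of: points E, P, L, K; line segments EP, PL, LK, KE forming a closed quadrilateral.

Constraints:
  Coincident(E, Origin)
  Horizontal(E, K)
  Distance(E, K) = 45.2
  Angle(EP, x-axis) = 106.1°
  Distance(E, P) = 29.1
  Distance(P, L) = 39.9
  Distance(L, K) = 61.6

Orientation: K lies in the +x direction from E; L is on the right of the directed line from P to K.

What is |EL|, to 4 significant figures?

19.05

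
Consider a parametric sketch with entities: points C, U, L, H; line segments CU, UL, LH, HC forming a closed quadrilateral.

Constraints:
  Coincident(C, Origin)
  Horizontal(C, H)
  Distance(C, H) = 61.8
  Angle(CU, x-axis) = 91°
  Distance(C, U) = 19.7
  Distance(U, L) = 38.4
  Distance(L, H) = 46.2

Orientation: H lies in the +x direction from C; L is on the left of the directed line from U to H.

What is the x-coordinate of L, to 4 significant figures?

33.99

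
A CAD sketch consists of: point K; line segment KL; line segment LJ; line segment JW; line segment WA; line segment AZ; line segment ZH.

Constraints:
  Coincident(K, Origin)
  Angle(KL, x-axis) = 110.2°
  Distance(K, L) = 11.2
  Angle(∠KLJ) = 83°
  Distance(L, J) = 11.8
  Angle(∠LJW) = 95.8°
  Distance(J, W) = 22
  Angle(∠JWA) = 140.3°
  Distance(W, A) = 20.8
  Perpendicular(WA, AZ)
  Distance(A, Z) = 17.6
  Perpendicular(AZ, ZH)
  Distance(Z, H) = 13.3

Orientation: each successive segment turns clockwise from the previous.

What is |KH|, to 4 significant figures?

9.443

K is at the origin; KL runs at 110.2° with length 11.2, so L = (-3.867, 10.51). ∠KLJ = 83.0° gives LJ at 13.20° from the x-axis; with |LJ| = 11.8, J = (7.621, 13.21). ∠LJW = 95.8° gives JW at -71.00° from the x-axis; with |JW| = 22.0, W = (14.78, -7.596). ∠JWA = 140.3° gives WA at -110.7° from the x-axis; with |WA| = 20.8, A = (7.431, -27.05). The perpendicularity gives AZ at right angles to WA, so AZ runs at 159.3°; with |AZ| = 17.6, Z = (-9.033, -20.83). The perpendicularity gives ZH at right angles to AZ, so ZH runs at 69.30°; with |ZH| = 13.3, H = (-4.331, -8.390). Then |KH| = |H − K| = 9.443.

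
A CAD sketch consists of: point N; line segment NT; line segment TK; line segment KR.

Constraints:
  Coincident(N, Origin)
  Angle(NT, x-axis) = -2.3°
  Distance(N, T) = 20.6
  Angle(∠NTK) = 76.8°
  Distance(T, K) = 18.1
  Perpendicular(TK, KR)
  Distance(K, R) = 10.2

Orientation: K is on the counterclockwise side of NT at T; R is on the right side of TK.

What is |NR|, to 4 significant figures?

33.09

∠NTK = 76.8°, so TK runs at -2.3° + (180° − 76.8°) = 100.9° from the x-axis; with |TK| = 18.1, K = T + 18.1·(cos 100.9°, sin 100.9°) = (17.16, 16.95). TK is perpendicular to KR; with |KR| = 10.2 on the right of TK, R = K + 10.2·(0.9820, 0.1891) = (27.18, 18.88). Then |NR| = |R − N| = 33.09.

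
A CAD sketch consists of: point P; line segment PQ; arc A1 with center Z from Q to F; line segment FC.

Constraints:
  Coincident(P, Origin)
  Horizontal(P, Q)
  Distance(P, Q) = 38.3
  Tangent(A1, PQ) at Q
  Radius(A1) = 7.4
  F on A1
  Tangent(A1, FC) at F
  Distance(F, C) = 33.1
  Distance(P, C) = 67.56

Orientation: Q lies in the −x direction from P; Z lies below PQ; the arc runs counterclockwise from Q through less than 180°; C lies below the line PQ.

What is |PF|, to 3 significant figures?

45.4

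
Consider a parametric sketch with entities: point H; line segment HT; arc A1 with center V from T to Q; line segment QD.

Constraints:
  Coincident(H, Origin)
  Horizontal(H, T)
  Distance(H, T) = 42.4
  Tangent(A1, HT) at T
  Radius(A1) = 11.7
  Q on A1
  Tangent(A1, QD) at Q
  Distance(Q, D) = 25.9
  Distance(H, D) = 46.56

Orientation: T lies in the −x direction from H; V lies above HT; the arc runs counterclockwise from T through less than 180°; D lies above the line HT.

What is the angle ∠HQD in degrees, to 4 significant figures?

105.0°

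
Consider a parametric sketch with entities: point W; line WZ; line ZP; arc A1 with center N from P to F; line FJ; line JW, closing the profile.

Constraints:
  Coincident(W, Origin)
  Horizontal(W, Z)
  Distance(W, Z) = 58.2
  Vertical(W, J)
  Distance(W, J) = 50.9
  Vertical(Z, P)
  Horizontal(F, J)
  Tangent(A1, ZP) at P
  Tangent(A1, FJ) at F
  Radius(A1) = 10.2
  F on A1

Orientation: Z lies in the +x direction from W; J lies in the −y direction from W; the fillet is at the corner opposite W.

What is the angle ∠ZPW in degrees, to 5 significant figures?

55.034°

The virtual corner opposite W is at (58.200, -50.900). Since A1 is tangent to ZP there, NP ⟂ ZP and tangency of A1 to FJ means the radius NF is perpendicular to FJ, with radius 10.2, so the center N sits 10.2 in from both sides at N = (48.000, -40.700). That places the tangent points at P = (58.200, -40.700) on ZP and F = (48.000, -50.900) on FJ. Then cos ∠ZPW = PZ·PW / (|PZ||PW|), giving 55.034°.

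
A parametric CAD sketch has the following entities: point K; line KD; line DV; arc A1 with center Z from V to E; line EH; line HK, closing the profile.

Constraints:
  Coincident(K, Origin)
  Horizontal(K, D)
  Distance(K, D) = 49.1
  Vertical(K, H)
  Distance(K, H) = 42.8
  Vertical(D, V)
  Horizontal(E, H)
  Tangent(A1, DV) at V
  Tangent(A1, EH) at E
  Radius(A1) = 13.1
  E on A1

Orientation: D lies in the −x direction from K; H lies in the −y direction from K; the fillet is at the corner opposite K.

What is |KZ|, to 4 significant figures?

46.67

KH is vertical with |KH| = 42.8 and H on the −y side, so H = (0.000, -42.80). The virtual corner opposite K is at (-49.10, -42.80). Since A1 is tangent to DV there, ZV ⟂ DV and the tangent condition forces ZE to be normal to EH, with radius 13.1, so the center Z sits 13.1 in from both sides at Z = (-36.00, -29.70). Then |KZ| = |Z − K| = 46.67.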